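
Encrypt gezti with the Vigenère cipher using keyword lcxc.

rgwvt

Repeat the key across the message: lcxcl
g(6)+l(11): 17 → r
e(4)+c(2): 6 → g
z(25)+x(23): 48≡22 → w
t(19)+c(2): 21 → v
i(8)+l(11): 19 → t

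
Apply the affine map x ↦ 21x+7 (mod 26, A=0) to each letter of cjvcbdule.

xogxcslen

c(2): 21·2+7=49≡23 → x
j(9): 21·9+7=196≡14 → o
v(21): 21·21+7=448≡6 → g
c(2): 21·2+7=49≡23 → x
b(1): 21·1+7=28≡2 → c
d(3): 21·3+7=70≡18 → s
u(20): 21·20+7=427≡11 → l
l(11): 21·11+7=238≡4 → e
e(4): 21·4+7=91≡13 → n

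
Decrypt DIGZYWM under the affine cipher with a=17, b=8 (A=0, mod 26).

The inverse of 17 mod 26 is 23, since 17·23=391≡1. Apply D(y)=23·(y−8) mod 26:
D(3): 23·(3−8)=-115≡15 → P
I(8): 23·(8−8)=0 → A
G(6): 23·(6−8)=-46≡6 → G
Z(25): 23·(25−8)=391≡1 → B
Y(24): 23·(24−8)=368≡4 → E
W(22): 23·(22−8)=322≡10 → K
M(12): 23·(12−8)=92≡14 → O

PAGBEKO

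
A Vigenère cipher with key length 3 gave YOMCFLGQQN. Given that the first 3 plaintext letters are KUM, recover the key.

Subtract each crib letter from the matching ciphertext letter (mod 26):
Y(24)−K(10)=14 → O
O(14)−U(20)=-6≡20 → U
M(12)−M(12)=0 → A

OUA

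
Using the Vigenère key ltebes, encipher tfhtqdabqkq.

Repeat the key across the message: ltebesltebe
t(19)+l(11): 30≡4 → e
f(5)+t(19): 24 → y
h(7)+e(4): 11 → l
t(19)+b(1): 20 → u
q(16)+e(4): 20 → u
d(3)+s(18): 21 → v
a(0)+l(11): 11 → l
b(1)+t(19): 20 → u
q(16)+e(4): 20 → u
k(10)+b(1): 11 → l
q(16)+e(4): 20 → u

eyluuvluulu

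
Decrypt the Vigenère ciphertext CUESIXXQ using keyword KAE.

SUAIITNQ

Repeat the key across the ciphertext: KAEKAEKA
C(2)−K(10): -8≡18 → S
U(20)−A(0): 20 → U
E(4)−E(4): 0 → A
S(18)−K(10): 8 → I
I(8)−A(0): 8 → I
X(23)−E(4): 19 → T
X(23)−K(10): 13 → N
Q(16)−A(0): 16 → Q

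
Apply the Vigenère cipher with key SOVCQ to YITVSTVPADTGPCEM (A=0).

QWOXILJKCTLUKEUE

Repeat the key across the message: SOVCQSOVCQSOVCQS
Y(24)+S(18): 42≡16 → Q
I(8)+O(14): 22 → W
T(19)+V(21): 40≡14 → O
V(21)+C(2): 23 → X
S(18)+Q(16): 34≡8 → I
T(19)+S(18): 37≡11 → L
V(21)+O(14): 35≡9 → J
P(15)+V(21): 36≡10 → K
A(0)+C(2): 2 → C
D(3)+Q(16): 19 → T
T(19)+S(18): 37≡11 → L
G(6)+O(14): 20 → U
P(15)+V(21): 36≡10 → K
C(2)+C(2): 4 → E
E(4)+Q(16): 20 → U
M(12)+S(18): 30≡4 → E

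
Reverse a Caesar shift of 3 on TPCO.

QMZL

T(19): 19−3=16 → Q
P(15): 15−3=12 → M
C(2): 2−3=-1≡25 → Z
O(14): 14−3=11 → L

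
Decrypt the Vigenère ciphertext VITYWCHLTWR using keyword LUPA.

KOEYLISLICC

Repeat the key across the ciphertext: LUPALUPALUP
V(21)−L(11): 10 → K
I(8)−U(20): -12≡14 → O
T(19)−P(15): 4 → E
Y(24)−A(0): 24 → Y
W(22)−L(11): 11 → L
C(2)−U(20): -18≡8 → I
H(7)−P(15): -8≡18 → S
L(11)−A(0): 11 → L
T(19)−L(11): 8 → I
W(22)−U(20): 2 → C
R(17)−P(15): 2 → C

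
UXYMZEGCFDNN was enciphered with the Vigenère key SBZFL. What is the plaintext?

Repeat the key across the ciphertext: SBZFLSBZFLSB
U(20)−S(18): 2 → C
X(23)−B(1): 22 → W
Y(24)−Z(25): -1≡25 → Z
M(12)−F(5): 7 → H
Z(25)−L(11): 14 → O
E(4)−S(18): -14≡12 → M
G(6)−B(1): 5 → F
C(2)−Z(25): -23≡3 → D
F(5)−F(5): 0 → A
D(3)−L(11): -8≡18 → S
N(13)−S(18): -5≡21 → V
N(13)−B(1): 12 → M

CWZHOMFDASVM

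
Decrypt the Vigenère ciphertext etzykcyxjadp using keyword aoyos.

Repeat the key across the ciphertext: aoyosaoyosao
e(4)−a(0): 4 → e
t(19)−o(14): 5 → f
z(25)−y(24): 1 → b
y(24)−o(14): 10 → k
k(10)−s(18): -8≡18 → s
c(2)−a(0): 2 → c
y(24)−o(14): 10 → k
x(23)−y(24): -1≡25 → z
j(9)−o(14): -5≡21 → v
a(0)−s(18): -18≡8 → i
d(3)−a(0): 3 → d
p(15)−o(14): 1 → b

efbksckzvidb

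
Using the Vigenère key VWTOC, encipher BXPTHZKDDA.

Repeat the key across the message: VWTOCVWTOC
B(1)+V(21): 22 → W
X(23)+W(22): 45≡19 → T
P(15)+T(19): 34≡8 → I
T(19)+O(14): 33≡7 → H
H(7)+C(2): 9 → J
Z(25)+V(21): 46≡20 → U
K(10)+W(22): 32≡6 → G
D(3)+T(19): 22 → W
D(3)+O(14): 17 → R
A(0)+C(2): 2 → C

WTIHJUGWRC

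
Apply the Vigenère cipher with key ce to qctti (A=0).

sgvxk

Repeat the key across the message: cecec
q(16)+c(2): 18 → s
c(2)+e(4): 6 → g
t(19)+c(2): 21 → v
t(19)+e(4): 23 → x
i(8)+c(2): 10 → k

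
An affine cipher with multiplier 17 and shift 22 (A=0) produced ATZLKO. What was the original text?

OJRHKY

The inverse of 17 mod 26 is 23, since 17·23=391≡1. Apply D(y)=23·(y−22) mod 26:
A(0): 23·(0−22)=-506≡14 → O
T(19): 23·(19−22)=-69≡9 → J
Z(25): 23·(25−22)=69≡17 → R
L(11): 23·(11−22)=-253≡7 → H
K(10): 23·(10−22)=-276≡10 → K
O(14): 23·(14−22)=-184≡24 → Y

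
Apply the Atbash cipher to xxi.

x(23) → c(2)
x(23) → c(2)
i(8) → r(17)

ccr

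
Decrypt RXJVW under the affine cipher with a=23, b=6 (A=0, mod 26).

The inverse of 23 mod 26 is 17, since 23·17=391≡1. Apply D(y)=17·(y−6) mod 26:
R(17): 17·(17−6)=187≡5 → F
X(23): 17·(23−6)=289≡3 → D
J(9): 17·(9−6)=51≡25 → Z
V(21): 17·(21−6)=255≡21 → V
W(22): 17·(22−6)=272≡12 → M

FDZVM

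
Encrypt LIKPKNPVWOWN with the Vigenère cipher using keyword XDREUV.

ILBTEIMYNSQI

Repeat the key across the message: XDREUVXDREUV
L(11)+X(23): 34≡8 → I
I(8)+D(3): 11 → L
K(10)+R(17): 27≡1 → B
P(15)+E(4): 19 → T
K(10)+U(20): 30≡4 → E
N(13)+V(21): 34≡8 → I
P(15)+X(23): 38≡12 → M
V(21)+D(3): 24 → Y
W(22)+R(17): 39≡13 → N
O(14)+E(4): 18 → S
W(22)+U(20): 42≡16 → Q
N(13)+V(21): 34≡8 → I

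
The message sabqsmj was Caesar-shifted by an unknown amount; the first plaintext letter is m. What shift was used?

6

From the crib: s(18)−m(12)=6, so the shift is 6.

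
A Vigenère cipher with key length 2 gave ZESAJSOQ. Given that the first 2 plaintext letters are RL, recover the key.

IT

Subtract each crib letter from the matching ciphertext letter (mod 26):
Z(25)−R(17)=8 → I
E(4)−L(11)=-7≡19 → T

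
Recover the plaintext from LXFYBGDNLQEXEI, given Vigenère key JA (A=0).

Repeat the key across the ciphertext: JAJAJAJAJAJAJA
L(11)−J(9): 2 → C
X(23)−A(0): 23 → X
F(5)−J(9): -4≡22 → W
Y(24)−A(0): 24 → Y
B(1)−J(9): -8≡18 → S
G(6)−A(0): 6 → G
D(3)−J(9): -6≡20 → U
N(13)−A(0): 13 → N
L(11)−J(9): 2 → C
Q(16)−A(0): 16 → Q
E(4)−J(9): -5≡21 → V
X(23)−A(0): 23 → X
E(4)−J(9): -5≡21 → V
I(8)−A(0): 8 → I

CXWYSGUNCQVXVI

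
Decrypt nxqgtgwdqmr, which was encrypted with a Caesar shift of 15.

yibrerhobxc

n(13): 13−15=-2≡24 → y
x(23): 23−15=8 → i
q(16): 16−15=1 → b
g(6): 6−15=-9≡17 → r
t(19): 19−15=4 → e
g(6): 6−15=-9≡17 → r
w(22): 22−15=7 → h
d(3): 3−15=-12≡14 → o
q(16): 16−15=1 → b
m(12): 12−15=-3≡23 → x
r(17): 17−15=2 → c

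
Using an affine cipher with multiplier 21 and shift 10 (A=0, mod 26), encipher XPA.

ZNK

X(23): 21·23+10=493≡25 → Z
P(15): 21·15+10=325≡13 → N
A(0): 21·0+10=10 → K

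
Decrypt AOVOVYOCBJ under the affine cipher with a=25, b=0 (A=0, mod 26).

The inverse of 25 mod 26 is 25, since 25·25=625≡1. Apply D(y)=25·(y−0) mod 26:
A(0): 25·(0−0)=0 → A
O(14): 25·(14−0)=350≡12 → M
V(21): 25·(21−0)=525≡5 → F
O(14): 25·(14−0)=350≡12 → M
V(21): 25·(21−0)=525≡5 → F
Y(24): 25·(24−0)=600≡2 → C
O(14): 25·(14−0)=350≡12 → M
C(2): 25·(2−0)=50≡24 → Y
B(1): 25·(1−0)=25 → Z
J(9): 25·(9−0)=225≡17 → R

AMFMFCMYZR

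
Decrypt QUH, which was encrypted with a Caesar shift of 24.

Q(16): 16−24=-8≡18 → S
U(20): 20−24=-4≡22 → W
H(7): 7−24=-17≡9 → J

SWJ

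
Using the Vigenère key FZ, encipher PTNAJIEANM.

USSZOHJZSL

Repeat the key across the message: FZFZFZFZFZ
P(15)+F(5): 20 → U
T(19)+Z(25): 44≡18 → S
N(13)+F(5): 18 → S
A(0)+Z(25): 25 → Z
J(9)+F(5): 14 → O
I(8)+Z(25): 33≡7 → H
E(4)+F(5): 9 → J
A(0)+Z(25): 25 → Z
N(13)+F(5): 18 → S
M(12)+Z(25): 37≡11 → L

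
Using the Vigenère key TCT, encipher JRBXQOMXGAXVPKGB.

CTUQSHFZZTZOIMZU

Repeat the key across the message: TCTTCTTCTTCTTCTT
J(9)+T(19): 28≡2 → C
R(17)+C(2): 19 → T
B(1)+T(19): 20 → U
X(23)+T(19): 42≡16 → Q
Q(16)+C(2): 18 → S
O(14)+T(19): 33≡7 → H
M(12)+T(19): 31≡5 → F
X(23)+C(2): 25 → Z
G(6)+T(19): 25 → Z
A(0)+T(19): 19 → T
X(23)+C(2): 25 → Z
V(21)+T(19): 40≡14 → O
P(15)+T(19): 34≡8 → I
K(10)+C(2): 12 → M
G(6)+T(19): 25 → Z
B(1)+T(19): 20 → U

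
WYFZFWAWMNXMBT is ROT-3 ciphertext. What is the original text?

TVCWCTXTJKUJYQ

W(22): 22−3=19 → T
Y(24): 24−3=21 → V
F(5): 5−3=2 → C
Z(25): 25−3=22 → W
F(5): 5−3=2 → C
W(22): 22−3=19 → T
A(0): 0−3=-3≡23 → X
W(22): 22−3=19 → T
M(12): 12−3=9 → J
N(13): 13−3=10 → K
X(23): 23−3=20 → U
M(12): 12−3=9 → J
B(1): 1−3=-2≡24 → Y
T(19): 19−3=16 → Q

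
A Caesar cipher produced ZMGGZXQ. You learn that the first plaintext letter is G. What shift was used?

From the crib: Z(25)−G(6)=19, so the shift is 19.

19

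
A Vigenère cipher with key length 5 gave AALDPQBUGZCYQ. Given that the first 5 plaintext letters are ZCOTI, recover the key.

BYXKH

Subtract each crib letter from the matching ciphertext letter (mod 26):
A(0)−Z(25)=-25≡1 → B
A(0)−C(2)=-2≡24 → Y
L(11)−O(14)=-3≡23 → X
D(3)−T(19)=-16≡10 → K
P(15)−I(8)=7 → H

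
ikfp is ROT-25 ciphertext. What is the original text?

jlgq

i(8): 8−25=-17≡9 → j
k(10): 10−25=-15≡11 → l
f(5): 5−25=-20≡6 → g
p(15): 15−25=-10≡16 → q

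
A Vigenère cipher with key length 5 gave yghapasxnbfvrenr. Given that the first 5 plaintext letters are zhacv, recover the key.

zzhyu

Subtract each crib letter from the matching ciphertext letter (mod 26):
y(24)−z(25)=-1≡25 → z
g(6)−h(7)=-1≡25 → z
h(7)−a(0)=7 → h
a(0)−c(2)=-2≡24 → y
p(15)−v(21)=-6≡20 → u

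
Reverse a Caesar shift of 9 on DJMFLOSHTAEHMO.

UADWCFJYKRVYDF

D(3): 3−9=-6≡20 → U
J(9): 9−9=0 → A
M(12): 12−9=3 → D
F(5): 5−9=-4≡22 → W
L(11): 11−9=2 → C
O(14): 14−9=5 → F
S(18): 18−9=9 → J
H(7): 7−9=-2≡24 → Y
T(19): 19−9=10 → K
A(0): 0−9=-9≡17 → R
E(4): 4−9=-5≡21 → V
H(7): 7−9=-2≡24 → Y
M(12): 12−9=3 → D
O(14): 14−9=5 → F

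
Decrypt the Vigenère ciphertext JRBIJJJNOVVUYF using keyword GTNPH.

DYOTCDQAZOPBLQ

Repeat the key across the ciphertext: GTNPHGTNPHGTNP
J(9)−G(6): 3 → D
R(17)−T(19): -2≡24 → Y
B(1)−N(13): -12≡14 → O
I(8)−P(15): -7≡19 → T
J(9)−H(7): 2 → C
J(9)−G(6): 3 → D
J(9)−T(19): -10≡16 → Q
N(13)−N(13): 0 → A
O(14)−P(15): -1≡25 → Z
V(21)−H(7): 14 → O
V(21)−G(6): 15 → P
U(20)−T(19): 1 → B
Y(24)−N(13): 11 → L
F(5)−P(15): -10≡16 → Q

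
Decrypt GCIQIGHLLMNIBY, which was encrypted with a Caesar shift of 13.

TPVDVTUYYZAVOL

G(6): 6−13=-7≡19 → T
C(2): 2−13=-11≡15 → P
I(8): 8−13=-5≡21 → V
Q(16): 16−13=3 → D
I(8): 8−13=-5≡21 → V
G(6): 6−13=-7≡19 → T
H(7): 7−13=-6≡20 → U
L(11): 11−13=-2≡24 → Y
L(11): 11−13=-2≡24 → Y
M(12): 12−13=-1≡25 → Z
N(13): 13−13=0 → A
I(8): 8−13=-5≡21 → V
B(1): 1−13=-12≡14 → O
Y(24): 24−13=11 → L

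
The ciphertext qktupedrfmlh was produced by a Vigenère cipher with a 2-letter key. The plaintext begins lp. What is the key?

Subtract each crib letter from the matching ciphertext letter (mod 26):
q(16)−l(11)=5 → f
k(10)−p(15)=-5≡21 → v

fv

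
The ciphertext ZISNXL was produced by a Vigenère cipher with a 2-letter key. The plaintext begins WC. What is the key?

Subtract each crib letter from the matching ciphertext letter (mod 26):
Z(25)−W(22)=3 → D
I(8)−C(2)=6 → G

DG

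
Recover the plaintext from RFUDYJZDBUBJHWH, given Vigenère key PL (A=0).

CUFSJYKSMJMYSLS

Repeat the key across the ciphertext: PLPLPLPLPLPLPLP
R(17)−P(15): 2 → C
F(5)−L(11): -6≡20 → U
U(20)−P(15): 5 → F
D(3)−L(11): -8≡18 → S
Y(24)−P(15): 9 → J
J(9)−L(11): -2≡24 → Y
Z(25)−P(15): 10 → K
D(3)−L(11): -8≡18 → S
B(1)−P(15): -14≡12 → M
U(20)−L(11): 9 → J
B(1)−P(15): -14≡12 → M
J(9)−L(11): -2≡24 → Y
H(7)−P(15): -8≡18 → S
W(22)−L(11): 11 → L
H(7)−P(15): -8≡18 → S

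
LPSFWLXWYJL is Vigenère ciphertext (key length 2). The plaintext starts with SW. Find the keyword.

Subtract each crib letter from the matching ciphertext letter (mod 26):
L(11)−S(18)=-7≡19 → T
P(15)−W(22)=-7≡19 → T

TT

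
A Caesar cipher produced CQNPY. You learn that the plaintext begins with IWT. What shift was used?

20

From the crib: C(2)−I(8)=-6≡20, so the shift is 20.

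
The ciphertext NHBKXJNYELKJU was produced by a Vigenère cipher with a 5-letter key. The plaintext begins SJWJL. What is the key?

Subtract each crib letter from the matching ciphertext letter (mod 26):
N(13)−S(18)=-5≡21 → V
H(7)−J(9)=-2≡24 → Y
B(1)−W(22)=-21≡5 → F
K(10)−J(9)=1 → B
X(23)−L(11)=12 → M

VYFBM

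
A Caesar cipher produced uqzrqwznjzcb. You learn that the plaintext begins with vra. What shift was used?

From the crib: u(20)−v(21)=-1≡25, so the shift is 25.

25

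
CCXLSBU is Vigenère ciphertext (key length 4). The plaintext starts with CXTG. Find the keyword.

Subtract each crib letter from the matching ciphertext letter (mod 26):
C(2)−C(2)=0 → A
C(2)−X(23)=-21≡5 → F
X(23)−T(19)=4 → E
L(11)−G(6)=5 → F

AFEF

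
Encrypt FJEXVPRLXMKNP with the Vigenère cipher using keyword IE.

NNMBDTZPFQSRX

Repeat the key across the message: IEIEIEIEIEIEI
F(5)+I(8): 13 → N
J(9)+E(4): 13 → N
E(4)+I(8): 12 → M
X(23)+E(4): 27≡1 → B
V(21)+I(8): 29≡3 → D
P(15)+E(4): 19 → T
R(17)+I(8): 25 → Z
L(11)+E(4): 15 → P
X(23)+I(8): 31≡5 → F
M(12)+E(4): 16 → Q
K(10)+I(8): 18 → S
N(13)+E(4): 17 → R
P(15)+I(8): 23 → X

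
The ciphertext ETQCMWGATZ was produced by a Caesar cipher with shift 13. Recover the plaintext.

RGDPZJTNGM

E(4): 4−13=-9≡17 → R
T(19): 19−13=6 → G
Q(16): 16−13=3 → D
C(2): 2−13=-11≡15 → P
M(12): 12−13=-1≡25 → Z
W(22): 22−13=9 → J
G(6): 6−13=-7≡19 → T
A(0): 0−13=-13≡13 → N
T(19): 19−13=6 → G
Z(25): 25−13=12 → M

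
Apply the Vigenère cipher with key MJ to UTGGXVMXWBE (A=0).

Repeat the key across the message: MJMJMJMJMJM
U(20)+M(12): 32≡6 → G
T(19)+J(9): 28≡2 → C
G(6)+M(12): 18 → S
G(6)+J(9): 15 → P
X(23)+M(12): 35≡9 → J
V(21)+J(9): 30≡4 → E
M(12)+M(12): 24 → Y
X(23)+J(9): 32≡6 → G
W(22)+M(12): 34≡8 → I
B(1)+J(9): 10 → K
E(4)+M(12): 16 → Q

GCSPJEYGIKQ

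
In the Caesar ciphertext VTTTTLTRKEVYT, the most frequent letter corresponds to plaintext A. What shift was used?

The most frequent ciphertext letter is T (appears 6 times).
T is position 19; A is position 0.
Shift = 19.

19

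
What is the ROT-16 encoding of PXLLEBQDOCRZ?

P(15): 15+16=31≡5 → F
X(23): 23+16=39≡13 → N
L(11): 11+16=27≡1 → B
L(11): 11+16=27≡1 → B
E(4): 4+16=20 → U
B(1): 1+16=17 → R
Q(16): 16+16=32≡6 → G
D(3): 3+16=19 → T
O(14): 14+16=30≡4 → E
C(2): 2+16=18 → S
R(17): 17+16=33≡7 → H
Z(25): 25+16=41≡15 → P

FNBBURGTESHP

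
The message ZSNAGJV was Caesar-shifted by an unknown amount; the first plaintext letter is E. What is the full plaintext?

From the crib: Z(25)−E(4)=21, so the shift is 21.
Subtract 21 from each ciphertext letter:
Z(25): 25−21=4 → E
S(18): 18−21=-3≡23 → X
N(13): 13−21=-8≡18 → S
A(0): 0−21=-21≡5 → F
G(6): 6−21=-15≡11 → L
J(9): 9−21=-12≡14 → O
V(21): 21−21=0 → A

EXSFLOA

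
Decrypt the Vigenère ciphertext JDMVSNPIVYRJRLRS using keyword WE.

Repeat the key across the ciphertext: WEWEWEWEWEWEWEWE
J(9)−W(22): -13≡13 → N
D(3)−E(4): -1≡25 → Z
M(12)−W(22): -10≡16 → Q
V(21)−E(4): 17 → R
S(18)−W(22): -4≡22 → W
N(13)−E(4): 9 → J
P(15)−W(22): -7≡19 → T
I(8)−E(4): 4 → E
V(21)−W(22): -1≡25 → Z
Y(24)−E(4): 20 → U
R(17)−W(22): -5≡21 → V
J(9)−E(4): 5 → F
R(17)−W(22): -5≡21 → V
L(11)−E(4): 7 → H
R(17)−W(22): -5≡21 → V
S(18)−E(4): 14 → O

NZQRWJTEZUVFVHVO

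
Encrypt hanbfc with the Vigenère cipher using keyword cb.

Repeat the key across the message: cbcbcb
h(7)+c(2): 9 → j
a(0)+b(1): 1 → b
n(13)+c(2): 15 → p
b(1)+b(1): 2 → c
f(5)+c(2): 7 → h
c(2)+b(1): 3 → d

jbpchd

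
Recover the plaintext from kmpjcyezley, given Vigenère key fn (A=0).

Repeat the key across the ciphertext: fnfnfnfnfnf
k(10)−f(5): 5 → f
m(12)−n(13): -1≡25 → z
p(15)−f(5): 10 → k
j(9)−n(13): -4≡22 → w
c(2)−f(5): -3≡23 → x
y(24)−n(13): 11 → l
e(4)−f(5): -1≡25 → z
z(25)−n(13): 12 → m
l(11)−f(5): 6 → g
e(4)−n(13): -9≡17 → r
y(24)−f(5): 19 → t

fzkwxlzmgrt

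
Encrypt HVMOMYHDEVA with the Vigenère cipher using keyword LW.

Repeat the key across the message: LWLWLWLWLWL
H(7)+L(11): 18 → S
V(21)+W(22): 43≡17 → R
M(12)+L(11): 23 → X
O(14)+W(22): 36≡10 → K
M(12)+L(11): 23 → X
Y(24)+W(22): 46≡20 → U
H(7)+L(11): 18 → S
D(3)+W(22): 25 → Z
E(4)+L(11): 15 → P
V(21)+W(22): 43≡17 → R
A(0)+L(11): 11 → L

SRXKXUSZPRL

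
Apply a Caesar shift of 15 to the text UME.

U(20): 20+15=35≡9 → J
M(12): 12+15=27≡1 → B
E(4): 4+15=19 → T

JBT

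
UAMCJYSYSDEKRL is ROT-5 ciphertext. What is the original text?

PVHXETNTNYZFMG

U(20): 20−5=15 → P
A(0): 0−5=-5≡21 → V
M(12): 12−5=7 → H
C(2): 2−5=-3≡23 → X
J(9): 9−5=4 → E
Y(24): 24−5=19 → T
S(18): 18−5=13 → N
Y(24): 24−5=19 → T
S(18): 18−5=13 → N
D(3): 3−5=-2≡24 → Y
E(4): 4−5=-1≡25 → Z
K(10): 10−5=5 → F
R(17): 17−5=12 → M
L(11): 11−5=6 → G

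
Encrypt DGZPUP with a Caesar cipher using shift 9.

MPIYDY

D(3): 3+9=12 → M
G(6): 6+9=15 → P
Z(25): 25+9=34≡8 → I
P(15): 15+9=24 → Y
U(20): 20+9=29≡3 → D
P(15): 15+9=24 → Y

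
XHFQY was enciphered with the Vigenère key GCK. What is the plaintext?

RFVKW

Repeat the key across the ciphertext: GCKGC
X(23)−G(6): 17 → R
H(7)−C(2): 5 → F
F(5)−K(10): -5≡21 → V
Q(16)−G(6): 10 → K
Y(24)−C(2): 22 → W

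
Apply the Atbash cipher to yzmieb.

y(24) → b(1)
z(25) → a(0)
m(12) → n(13)
i(8) → r(17)
e(4) → v(21)
b(1) → y(24)

banrvy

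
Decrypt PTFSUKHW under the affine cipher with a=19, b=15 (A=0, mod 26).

ASUHDXQZ

The inverse of 19 mod 26 is 11, since 19·11=209≡1. Apply D(y)=11·(y−15) mod 26:
P(15): 11·(15−15)=0 → A
T(19): 11·(19−15)=44≡18 → S
F(5): 11·(5−15)=-110≡20 → U
S(18): 11·(18−15)=33≡7 → H
U(20): 11·(20−15)=55≡3 → D
K(10): 11·(10−15)=-55≡23 → X
H(7): 11·(7−15)=-88≡16 → Q
W(22): 11·(22−15)=77≡25 → Z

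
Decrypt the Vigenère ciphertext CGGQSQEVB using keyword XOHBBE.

Repeat the key across the ciphertext: XOHBBEXOH
C(2)−X(23): -21≡5 → F
G(6)−O(14): -8≡18 → S
G(6)−H(7): -1≡25 → Z
Q(16)−B(1): 15 → P
S(18)−B(1): 17 → R
Q(16)−E(4): 12 → M
E(4)−X(23): -19≡7 → H
V(21)−O(14): 7 → H
B(1)−H(7): -6≡20 → U

FSZPRMHHU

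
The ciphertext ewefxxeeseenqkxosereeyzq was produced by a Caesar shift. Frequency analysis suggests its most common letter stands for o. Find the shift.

16

The most frequent ciphertext letter is e (appears 9 times).
e is position 4; o is position 14.
Shift = -10≡16.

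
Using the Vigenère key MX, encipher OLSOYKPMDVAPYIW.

AIELKHBJPSMMKFI

Repeat the key across the message: MXMXMXMXMXMXMXM
O(14)+M(12): 26≡0 → A
L(11)+X(23): 34≡8 → I
S(18)+M(12): 30≡4 → E
O(14)+X(23): 37≡11 → L
Y(24)+M(12): 36≡10 → K
K(10)+X(23): 33≡7 → H
P(15)+M(12): 27≡1 → B
M(12)+X(23): 35≡9 → J
D(3)+M(12): 15 → P
V(21)+X(23): 44≡18 → S
A(0)+M(12): 12 → M
P(15)+X(23): 38≡12 → M
Y(24)+M(12): 36≡10 → K
I(8)+X(23): 31≡5 → F
W(22)+M(12): 34≡8 → I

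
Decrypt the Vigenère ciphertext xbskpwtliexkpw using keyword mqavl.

Repeat the key across the ciphertext: mqavlmqavlmqav
x(23)−m(12): 11 → l
b(1)−q(16): -15≡11 → l
s(18)−a(0): 18 → s
k(10)−v(21): -11≡15 → p
p(15)−l(11): 4 → e
w(22)−m(12): 10 → k
t(19)−q(16): 3 → d
l(11)−a(0): 11 → l
i(8)−v(21): -13≡13 → n
e(4)−l(11): -7≡19 → t
x(23)−m(12): 11 → l
k(10)−q(16): -6≡20 → u
p(15)−a(0): 15 → p
w(22)−v(21): 1 → b

llspekdlntlupb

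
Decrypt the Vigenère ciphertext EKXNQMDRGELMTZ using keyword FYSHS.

Repeat the key across the ciphertext: FYSHSFYSHSFYSH
E(4)−F(5): -1≡25 → Z
K(10)−Y(24): -14≡12 → M
X(23)−S(18): 5 → F
N(13)−H(7): 6 → G
Q(16)−S(18): -2≡24 → Y
M(12)−F(5): 7 → H
D(3)−Y(24): -21≡5 → F
R(17)−S(18): -1≡25 → Z
G(6)−H(7): -1≡25 → Z
E(4)−S(18): -14≡12 → M
L(11)−F(5): 6 → G
M(12)−Y(24): -12≡14 → O
T(19)−S(18): 1 → B
Z(25)−H(7): 18 → S

ZMFGYHFZZMGOBS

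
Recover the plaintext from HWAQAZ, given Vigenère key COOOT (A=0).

Repeat the key across the ciphertext: COOOTC
H(7)−C(2): 5 → F
W(22)−O(14): 8 → I
A(0)−O(14): -14≡12 → M
Q(16)−O(14): 2 → C
A(0)−T(19): -19≡7 → H
Z(25)−C(2): 23 → X

FIMCHX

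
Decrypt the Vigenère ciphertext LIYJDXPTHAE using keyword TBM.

Repeat the key across the ciphertext: TBMTBMTBMTB
L(11)−T(19): -8≡18 → S
I(8)−B(1): 7 → H
Y(24)−M(12): 12 → M
J(9)−T(19): -10≡16 → Q
D(3)−B(1): 2 → C
X(23)−M(12): 11 → L
P(15)−T(19): -4≡22 → W
T(19)−B(1): 18 → S
H(7)−M(12): -5≡21 → V
A(0)−T(19): -19≡7 → H
E(4)−B(1): 3 → D

SHMQCLWSVHD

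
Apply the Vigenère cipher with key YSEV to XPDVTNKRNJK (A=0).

VHHQRFOMLBO

Repeat the key across the message: YSEVYSEVYSE
X(23)+Y(24): 47≡21 → V
P(15)+S(18): 33≡7 → H
D(3)+E(4): 7 → H
V(21)+V(21): 42≡16 → Q
T(19)+Y(24): 43≡17 → R
N(13)+S(18): 31≡5 → F
K(10)+E(4): 14 → O
R(17)+V(21): 38≡12 → M
N(13)+Y(24): 37≡11 → L
J(9)+S(18): 27≡1 → B
K(10)+E(4): 14 → O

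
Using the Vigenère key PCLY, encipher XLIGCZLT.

MNTERBWR

Repeat the key across the message: PCLYPCLY
X(23)+P(15): 38≡12 → M
L(11)+C(2): 13 → N
I(8)+L(11): 19 → T
G(6)+Y(24): 30≡4 → E
C(2)+P(15): 17 → R
Z(25)+C(2): 27≡1 → B
L(11)+L(11): 22 → W
T(19)+Y(24): 43≡17 → R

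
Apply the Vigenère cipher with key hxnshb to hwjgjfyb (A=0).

Repeat the key across the message: hxnshbhx
h(7)+h(7): 14 → o
w(22)+x(23): 45≡19 → t
j(9)+n(13): 22 → w
g(6)+s(18): 24 → y
j(9)+h(7): 16 → q
f(5)+b(1): 6 → g
y(24)+h(7): 31≡5 → f
b(1)+x(23): 24 → y

otwyqgfy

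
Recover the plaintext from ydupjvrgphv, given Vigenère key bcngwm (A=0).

Repeat the key across the ciphertext: bcngwmbcngw
y(24)−b(1): 23 → x
d(3)−c(2): 1 → b
u(20)−n(13): 7 → h
p(15)−g(6): 9 → j
j(9)−w(22): -13≡13 → n
v(21)−m(12): 9 → j
r(17)−b(1): 16 → q
g(6)−c(2): 4 → e
p(15)−n(13): 2 → c
h(7)−g(6): 1 → b
v(21)−w(22): -1≡25 → z

xbhjnjqecbz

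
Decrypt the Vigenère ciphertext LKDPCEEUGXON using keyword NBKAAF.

YJTPCZRTWXOI

Repeat the key across the ciphertext: NBKAAFNBKAAF
L(11)−N(13): -2≡24 → Y
K(10)−B(1): 9 → J
D(3)−K(10): -7≡19 → T
P(15)−A(0): 15 → P
C(2)−A(0): 2 → C
E(4)−F(5): -1≡25 → Z
E(4)−N(13): -9≡17 → R
U(20)−B(1): 19 → T
G(6)−K(10): -4≡22 → W
X(23)−A(0): 23 → X
O(14)−A(0): 14 → O
N(13)−F(5): 8 → I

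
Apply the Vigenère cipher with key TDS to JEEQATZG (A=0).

Repeat the key across the message: TDSTDSTD
J(9)+T(19): 28≡2 → C
E(4)+D(3): 7 → H
E(4)+S(18): 22 → W
Q(16)+T(19): 35≡9 → J
A(0)+D(3): 3 → D
T(19)+S(18): 37≡11 → L
Z(25)+T(19): 44≡18 → S
G(6)+D(3): 9 → J

CHWJDLSJ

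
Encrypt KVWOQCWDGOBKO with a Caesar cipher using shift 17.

BMNFHTNUXFSBF

K(10): 10+17=27≡1 → B
V(21): 21+17=38≡12 → M
W(22): 22+17=39≡13 → N
O(14): 14+17=31≡5 → F
Q(16): 16+17=33≡7 → H
C(2): 2+17=19 → T
W(22): 22+17=39≡13 → N
D(3): 3+17=20 → U
G(6): 6+17=23 → X
O(14): 14+17=31≡5 → F
B(1): 1+17=18 → S
K(10): 10+17=27≡1 → B
O(14): 14+17=31≡5 → F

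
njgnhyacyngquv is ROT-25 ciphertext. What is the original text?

n(13): 13−25=-12≡14 → o
j(9): 9−25=-16≡10 → k
g(6): 6−25=-19≡7 → h
n(13): 13−25=-12≡14 → o
h(7): 7−25=-18≡8 → i
y(24): 24−25=-1≡25 → z
a(0): 0−25=-25≡1 → b
c(2): 2−25=-23≡3 → d
y(24): 24−25=-1≡25 → z
n(13): 13−25=-12≡14 → o
g(6): 6−25=-19≡7 → h
q(16): 16−25=-9≡17 → r
u(20): 20−25=-5≡21 → v
v(21): 21−25=-4≡22 → w

okhoizbdzohrvw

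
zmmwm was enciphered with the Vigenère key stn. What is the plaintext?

htzet

Repeat the key across the ciphertext: stnst
z(25)−s(18): 7 → h
m(12)−t(19): -7≡19 → t
m(12)−n(13): -1≡25 → z
w(22)−s(18): 4 → e
m(12)−t(19): -7≡19 → t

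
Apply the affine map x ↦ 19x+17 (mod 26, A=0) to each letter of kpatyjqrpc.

k(10): 19·10+17=207≡25 → z
p(15): 19·15+17=302≡16 → q
a(0): 19·0+17=17 → r
t(19): 19·19+17=378≡14 → o
y(24): 19·24+17=473≡5 → f
j(9): 19·9+17=188≡6 → g
q(16): 19·16+17=321≡9 → j
r(17): 19·17+17=340≡2 → c
p(15): 19·15+17=302≡16 → q
c(2): 19·2+17=55≡3 → d

zqrofgjcqd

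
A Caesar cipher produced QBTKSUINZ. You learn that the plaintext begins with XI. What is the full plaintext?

From the crib: Q(16)−X(23)=-7≡19, so the shift is 19.
Subtract 19 from each ciphertext letter:
Q(16): 16−19=-3≡23 → X
B(1): 1−19=-18≡8 → I
T(19): 19−19=0 → A
K(10): 10−19=-9≡17 → R
S(18): 18−19=-1≡25 → Z
U(20): 20−19=1 → B
I(8): 8−19=-11≡15 → P
N(13): 13−19=-6≡20 → U
Z(25): 25−19=6 → G

XIARZBPUG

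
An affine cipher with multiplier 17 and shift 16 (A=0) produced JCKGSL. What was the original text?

VQSEUP

The inverse of 17 mod 26 is 23, since 17·23=391≡1. Apply D(y)=23·(y−16) mod 26:
J(9): 23·(9−16)=-161≡21 → V
C(2): 23·(2−16)=-322≡16 → Q
K(10): 23·(10−16)=-138≡18 → S
G(6): 23·(6−16)=-230≡4 → E
S(18): 23·(18−16)=46≡20 → U
L(11): 23·(11−16)=-115≡15 → P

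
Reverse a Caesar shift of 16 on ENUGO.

E(4): 4−16=-12≡14 → O
N(13): 13−16=-3≡23 → X
U(20): 20−16=4 → E
G(6): 6−16=-10≡16 → Q
O(14): 14−16=-2≡24 → Y

OXEQY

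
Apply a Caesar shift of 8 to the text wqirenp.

w(22): 22+8=30≡4 → e
q(16): 16+8=24 → y
i(8): 8+8=16 → q
r(17): 17+8=25 → z
e(4): 4+8=12 → m
n(13): 13+8=21 → v
p(15): 15+8=23 → x

eyqzmvx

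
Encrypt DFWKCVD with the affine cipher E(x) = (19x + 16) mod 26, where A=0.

VHSYCZV

D(3): 19·3+16=73≡21 → V
F(5): 19·5+16=111≡7 → H
W(22): 19·22+16=434≡18 → S
K(10): 19·10+16=206≡24 → Y
C(2): 19·2+16=54≡2 → C
V(21): 19·21+16=415≡25 → Z
D(3): 19·3+16=73≡21 → V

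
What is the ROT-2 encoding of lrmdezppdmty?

ntofgbrrfova

l(11): 11+2=13 → n
r(17): 17+2=19 → t
m(12): 12+2=14 → o
d(3): 3+2=5 → f
e(4): 4+2=6 → g
z(25): 25+2=27≡1 → b
p(15): 15+2=17 → r
p(15): 15+2=17 → r
d(3): 3+2=5 → f
m(12): 12+2=14 → o
t(19): 19+2=21 → v
y(24): 24+2=26≡0 → a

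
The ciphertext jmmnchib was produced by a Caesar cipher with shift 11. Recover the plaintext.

ybbcrwxq

j(9): 9−11=-2≡24 → y
m(12): 12−11=1 → b
m(12): 12−11=1 → b
n(13): 13−11=2 → c
c(2): 2−11=-9≡17 → r
h(7): 7−11=-4≡22 → w
i(8): 8−11=-3≡23 → x
b(1): 1−11=-10≡16 → q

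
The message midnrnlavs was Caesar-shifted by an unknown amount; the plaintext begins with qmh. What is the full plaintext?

qmhrvrpezw

From the crib: m(12)−q(16)=-4≡22, so the shift is 22.
Subtract 22 from each ciphertext letter:
m(12): 12−22=-10≡16 → q
i(8): 8−22=-14≡12 → m
d(3): 3−22=-19≡7 → h
n(13): 13−22=-9≡17 → r
r(17): 17−22=-5≡21 → v
n(13): 13−22=-9≡17 → r
l(11): 11−22=-11≡15 → p
a(0): 0−22=-22≡4 → e
v(21): 21−22=-1≡25 → z
s(18): 18−22=-4≡22 → w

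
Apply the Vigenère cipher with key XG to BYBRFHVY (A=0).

Repeat the key across the message: XGXGXGXG
B(1)+X(23): 24 → Y
Y(24)+G(6): 30≡4 → E
B(1)+X(23): 24 → Y
R(17)+G(6): 23 → X
F(5)+X(23): 28≡2 → C
H(7)+G(6): 13 → N
V(21)+X(23): 44≡18 → S
Y(24)+G(6): 30≡4 → E

YEYXCNSE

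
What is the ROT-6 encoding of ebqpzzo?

e(4): 4+6=10 → k
b(1): 1+6=7 → h
q(16): 16+6=22 → w
p(15): 15+6=21 → v
z(25): 25+6=31≡5 → f
z(25): 25+6=31≡5 → f
o(14): 14+6=20 → u

khwvffu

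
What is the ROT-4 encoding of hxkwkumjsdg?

h(7): 7+4=11 → l
x(23): 23+4=27≡1 → b
k(10): 10+4=14 → o
w(22): 22+4=26≡0 → a
k(10): 10+4=14 → o
u(20): 20+4=24 → y
m(12): 12+4=16 → q
j(9): 9+4=13 → n
s(18): 18+4=22 → w
d(3): 3+4=7 → h
g(6): 6+4=10 → k

lboaoyqnwhk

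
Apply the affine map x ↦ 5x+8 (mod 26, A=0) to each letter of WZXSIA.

W(22): 5·22+8=118≡14 → O
Z(25): 5·25+8=133≡3 → D
X(23): 5·23+8=123≡19 → T
S(18): 5·18+8=98≡20 → U
I(8): 5·8+8=48≡22 → W
A(0): 5·0+8=8 → I

ODTUWI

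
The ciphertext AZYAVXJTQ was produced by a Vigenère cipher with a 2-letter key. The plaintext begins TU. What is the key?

HF

Subtract each crib letter from the matching ciphertext letter (mod 26):
A(0)−T(19)=-19≡7 → H
Z(25)−U(20)=5 → F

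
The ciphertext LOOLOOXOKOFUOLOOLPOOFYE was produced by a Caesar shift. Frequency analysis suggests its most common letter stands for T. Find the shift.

The most frequent ciphertext letter is O (appears 11 times).
O is position 14; T is position 19.
Shift = -5≡21.

21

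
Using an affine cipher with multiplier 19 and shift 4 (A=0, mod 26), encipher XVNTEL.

X(23): 19·23+4=441≡25 → Z
V(21): 19·21+4=403≡13 → N
N(13): 19·13+4=251≡17 → R
T(19): 19·19+4=365≡1 → B
E(4): 19·4+4=80≡2 → C
L(11): 19·11+4=213≡5 → F

ZNRBCF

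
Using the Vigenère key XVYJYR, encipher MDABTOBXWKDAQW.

JYYKRFYSUTBRNR

Repeat the key across the message: XVYJYRXVYJYRXV
M(12)+X(23): 35≡9 → J
D(3)+V(21): 24 → Y
A(0)+Y(24): 24 → Y
B(1)+J(9): 10 → K
T(19)+Y(24): 43≡17 → R
O(14)+R(17): 31≡5 → F
B(1)+X(23): 24 → Y
X(23)+V(21): 44≡18 → S
W(22)+Y(24): 46≡20 → U
K(10)+J(9): 19 → T
D(3)+Y(24): 27≡1 → B
A(0)+R(17): 17 → R
Q(16)+X(23): 39≡13 → N
W(22)+V(21): 43≡17 → R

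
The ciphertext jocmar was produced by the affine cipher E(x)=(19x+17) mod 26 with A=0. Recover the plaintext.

The inverse of 19 mod 26 is 11, since 19·11=209≡1. Apply D(y)=11·(y−17) mod 26:
j(9): 11·(9−17)=-88≡16 → q
o(14): 11·(14−17)=-33≡19 → t
c(2): 11·(2−17)=-165≡17 → r
m(12): 11·(12−17)=-55≡23 → x
a(0): 11·(0−17)=-187≡21 → v
r(17): 11·(17−17)=0 → a

qtrxva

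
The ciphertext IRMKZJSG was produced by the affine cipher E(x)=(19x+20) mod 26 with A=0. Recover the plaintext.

The inverse of 19 mod 26 is 11, since 19·11=209≡1. Apply D(y)=11·(y−20) mod 26:
I(8): 11·(8−20)=-132≡24 → Y
R(17): 11·(17−20)=-33≡19 → T
M(12): 11·(12−20)=-88≡16 → Q
K(10): 11·(10−20)=-110≡20 → U
Z(25): 11·(25−20)=55≡3 → D
J(9): 11·(9−20)=-121≡9 → J
S(18): 11·(18−20)=-22≡4 → E
G(6): 11·(6−20)=-154≡2 → C

YTQUDJEC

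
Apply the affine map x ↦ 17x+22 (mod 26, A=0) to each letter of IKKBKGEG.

I(8): 17·8+22=158≡2 → C
K(10): 17·10+22=192≡10 → K
K(10): 17·10+22=192≡10 → K
B(1): 17·1+22=39≡13 → N
K(10): 17·10+22=192≡10 → K
G(6): 17·6+22=124≡20 → U
E(4): 17·4+22=90≡12 → M
G(6): 17·6+22=124≡20 → U

CKKNKUMU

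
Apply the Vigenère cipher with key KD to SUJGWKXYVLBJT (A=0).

CXTJGNHBFOLMD

Repeat the key across the message: KDKDKDKDKDKDK
S(18)+K(10): 28≡2 → C
U(20)+D(3): 23 → X
J(9)+K(10): 19 → T
G(6)+D(3): 9 → J
W(22)+K(10): 32≡6 → G
K(10)+D(3): 13 → N
X(23)+K(10): 33≡7 → H
Y(24)+D(3): 27≡1 → B
V(21)+K(10): 31≡5 → F
L(11)+D(3): 14 → O
B(1)+K(10): 11 → L
J(9)+D(3): 12 → M
T(19)+K(10): 29≡3 → D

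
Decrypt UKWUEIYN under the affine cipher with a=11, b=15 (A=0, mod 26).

RJDRZXPO

The inverse of 11 mod 26 is 19, since 11·19=209≡1. Apply D(y)=19·(y−15) mod 26:
U(20): 19·(20−15)=95≡17 → R
K(10): 19·(10−15)=-95≡9 → J
W(22): 19·(22−15)=133≡3 → D
U(20): 19·(20−15)=95≡17 → R
E(4): 19·(4−15)=-209≡25 → Z
I(8): 19·(8−15)=-133≡23 → X
Y(24): 19·(24−15)=171≡15 → P
N(13): 19·(13−15)=-38≡14 → O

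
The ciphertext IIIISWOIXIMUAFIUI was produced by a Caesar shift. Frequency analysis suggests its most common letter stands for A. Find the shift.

The most frequent ciphertext letter is I (appears 8 times).
I is position 8; A is position 0.
Shift = 8.

8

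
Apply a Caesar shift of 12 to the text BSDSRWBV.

B(1): 1+12=13 → N
S(18): 18+12=30≡4 → E
D(3): 3+12=15 → P
S(18): 18+12=30≡4 → E
R(17): 17+12=29≡3 → D
W(22): 22+12=34≡8 → I
B(1): 1+12=13 → N
V(21): 21+12=33≡7 → H

NEPEDINH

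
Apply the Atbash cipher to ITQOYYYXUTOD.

RGJLBBBCFGLW

I(8) → R(17)
T(19) → G(6)
Q(16) → J(9)
O(14) → L(11)
Y(24) → B(1)
Y(24) → B(1)
Y(24) → B(1)
X(23) → C(2)
U(20) → F(5)
T(19) → G(6)
O(14) → L(11)
D(3) → W(22)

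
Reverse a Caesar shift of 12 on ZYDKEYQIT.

Z(25): 25−12=13 → N
Y(24): 24−12=12 → M
D(3): 3−12=-9≡17 → R
K(10): 10−12=-2≡24 → Y
E(4): 4−12=-8≡18 → S
Y(24): 24−12=12 → M
Q(16): 16−12=4 → E
I(8): 8−12=-4≡22 → W
T(19): 19−12=7 → H

NMRYSMEWH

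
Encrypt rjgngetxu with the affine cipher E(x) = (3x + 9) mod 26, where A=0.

r(17): 3·17+9=60≡8 → i
j(9): 3·9+9=36≡10 → k
g(6): 3·6+9=27≡1 → b
n(13): 3·13+9=48≡22 → w
g(6): 3·6+9=27≡1 → b
e(4): 3·4+9=21 → v
t(19): 3·19+9=66≡14 → o
x(23): 3·23+9=78≡0 → a
u(20): 3·20+9=69≡17 → r

ikbwbvoar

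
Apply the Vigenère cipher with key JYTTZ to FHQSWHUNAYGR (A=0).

Repeat the key across the message: JYTTZJYTTZJY
F(5)+J(9): 14 → O
H(7)+Y(24): 31≡5 → F
Q(16)+T(19): 35≡9 → J
S(18)+T(19): 37≡11 → L
W(22)+Z(25): 47≡21 → V
H(7)+J(9): 16 → Q
U(20)+Y(24): 44≡18 → S
N(13)+T(19): 32≡6 → G
A(0)+T(19): 19 → T
Y(24)+Z(25): 49≡23 → X
G(6)+J(9): 15 → P
R(17)+Y(24): 41≡15 → P

OFJLVQSGTXPP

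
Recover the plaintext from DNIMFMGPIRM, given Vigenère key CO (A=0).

Repeat the key across the ciphertext: COCOCOCOCOC
D(3)−C(2): 1 → B
N(13)−O(14): -1≡25 → Z
I(8)−C(2): 6 → G
M(12)−O(14): -2≡24 → Y
F(5)−C(2): 3 → D
M(12)−O(14): -2≡24 → Y
G(6)−C(2): 4 → E
P(15)−O(14): 1 → B
I(8)−C(2): 6 → G
R(17)−O(14): 3 → D
M(12)−C(2): 10 → K

BZGYDYEBGDK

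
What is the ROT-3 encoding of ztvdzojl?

cwygcrmo

z(25): 25+3=28≡2 → c
t(19): 19+3=22 → w
v(21): 21+3=24 → y
d(3): 3+3=6 → g
z(25): 25+3=28≡2 → c
o(14): 14+3=17 → r
j(9): 9+3=12 → m
l(11): 11+3=14 → o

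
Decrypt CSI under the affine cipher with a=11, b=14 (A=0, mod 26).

The inverse of 11 mod 26 is 19, since 11·19=209≡1. Apply D(y)=19·(y−14) mod 26:
C(2): 19·(2−14)=-228≡6 → G
S(18): 19·(18−14)=76≡24 → Y
I(8): 19·(8−14)=-114≡16 → Q

GYQ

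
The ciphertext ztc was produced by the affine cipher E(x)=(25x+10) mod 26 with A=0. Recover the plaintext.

lri

The inverse of 25 mod 26 is 25, since 25·25=625≡1. Apply D(y)=25·(y−10) mod 26:
z(25): 25·(25−10)=375≡11 → l
t(19): 25·(19−10)=225≡17 → r
c(2): 25·(2−10)=-200≡8 → i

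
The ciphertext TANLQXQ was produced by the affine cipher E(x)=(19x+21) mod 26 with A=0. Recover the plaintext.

The inverse of 19 mod 26 is 11, since 19·11=209≡1. Apply D(y)=11·(y−21) mod 26:
T(19): 11·(19−21)=-22≡4 → E
A(0): 11·(0−21)=-231≡3 → D
N(13): 11·(13−21)=-88≡16 → Q
L(11): 11·(11−21)=-110≡20 → U
Q(16): 11·(16−21)=-55≡23 → X
X(23): 11·(23−21)=22 → W
Q(16): 11·(16−21)=-55≡23 → X

EDQUXWX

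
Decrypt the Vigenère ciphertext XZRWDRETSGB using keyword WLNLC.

BOELBVTGHEF

Repeat the key across the ciphertext: WLNLCWLNLCW
X(23)−W(22): 1 → B
Z(25)−L(11): 14 → O
R(17)−N(13): 4 → E
W(22)−L(11): 11 → L
D(3)−C(2): 1 → B
R(17)−W(22): -5≡21 → V
E(4)−L(11): -7≡19 → T
T(19)−N(13): 6 → G
S(18)−L(11): 7 → H
G(6)−C(2): 4 → E
B(1)−W(22): -21≡5 → F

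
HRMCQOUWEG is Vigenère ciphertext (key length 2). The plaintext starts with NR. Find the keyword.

Subtract each crib letter from the matching ciphertext letter (mod 26):
H(7)−N(13)=-6≡20 → U
R(17)−R(17)=0 → A

UA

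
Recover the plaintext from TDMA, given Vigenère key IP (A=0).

Repeat the key across the ciphertext: IPIP
T(19)−I(8): 11 → L
D(3)−P(15): -12≡14 → O
M(12)−I(8): 4 → E
A(0)−P(15): -15≡11 → L

LOEL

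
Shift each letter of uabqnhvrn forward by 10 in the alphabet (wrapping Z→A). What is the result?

eklaxrfbx

u(20): 20+10=30≡4 → e
a(0): 0+10=10 → k
b(1): 1+10=11 → l
q(16): 16+10=26≡0 → a
n(13): 13+10=23 → x
h(7): 7+10=17 → r
v(21): 21+10=31≡5 → f
r(17): 17+10=27≡1 → b
n(13): 13+10=23 → x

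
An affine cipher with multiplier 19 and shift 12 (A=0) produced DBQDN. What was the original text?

FJSFL

The inverse of 19 mod 26 is 11, since 19·11=209≡1. Apply D(y)=11·(y−12) mod 26:
D(3): 11·(3−12)=-99≡5 → F
B(1): 11·(1−12)=-121≡9 → J
Q(16): 11·(16−12)=44≡18 → S
D(3): 11·(3−12)=-99≡5 → F
N(13): 11·(13−12)=11 → L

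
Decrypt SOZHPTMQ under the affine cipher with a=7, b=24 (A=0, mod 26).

OGPFVDCK

The inverse of 7 mod 26 is 15, since 7·15=105≡1. Apply D(y)=15·(y−24) mod 26:
S(18): 15·(18−24)=-90≡14 → O
O(14): 15·(14−24)=-150≡6 → G
Z(25): 15·(25−24)=15 → P
H(7): 15·(7−24)=-255≡5 → F
P(15): 15·(15−24)=-135≡21 → V
T(19): 15·(19−24)=-75≡3 → D
M(12): 15·(12−24)=-180≡2 → C
Q(16): 15·(16−24)=-120≡10 → K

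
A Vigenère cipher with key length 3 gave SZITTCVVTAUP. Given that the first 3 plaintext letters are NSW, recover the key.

FHM

Subtract each crib letter from the matching ciphertext letter (mod 26):
S(18)−N(13)=5 → F
Z(25)−S(18)=7 → H
I(8)−W(22)=-14≡12 → M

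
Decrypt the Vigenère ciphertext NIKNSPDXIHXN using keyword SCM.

VGYVQDLVWPVB

Repeat the key across the ciphertext: SCMSCMSCMSCM
N(13)−S(18): -5≡21 → V
I(8)−C(2): 6 → G
K(10)−M(12): -2≡24 → Y
N(13)−S(18): -5≡21 → V
S(18)−C(2): 16 → Q
P(15)−M(12): 3 → D
D(3)−S(18): -15≡11 → L
X(23)−C(2): 21 → V
I(8)−M(12): -4≡22 → W
H(7)−S(18): -11≡15 → P
X(23)−C(2): 21 → V
N(13)−M(12): 1 → B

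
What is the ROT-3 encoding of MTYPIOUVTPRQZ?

M(12): 12+3=15 → P
T(19): 19+3=22 → W
Y(24): 24+3=27≡1 → B
P(15): 15+3=18 → S
I(8): 8+3=11 → L
O(14): 14+3=17 → R
U(20): 20+3=23 → X
V(21): 21+3=24 → Y
T(19): 19+3=22 → W
P(15): 15+3=18 → S
R(17): 17+3=20 → U
Q(16): 16+3=19 → T
Z(25): 25+3=28≡2 → C

PWBSLRXYWSUTC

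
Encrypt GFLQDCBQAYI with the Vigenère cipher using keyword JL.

PQUBMNKBJJR

Repeat the key across the message: JLJLJLJLJLJ
G(6)+J(9): 15 → P
F(5)+L(11): 16 → Q
L(11)+J(9): 20 → U
Q(16)+L(11): 27≡1 → B
D(3)+J(9): 12 → M
C(2)+L(11): 13 → N
B(1)+J(9): 10 → K
Q(16)+L(11): 27≡1 → B
A(0)+J(9): 9 → J
Y(24)+L(11): 35≡9 → J
I(8)+J(9): 17 → R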